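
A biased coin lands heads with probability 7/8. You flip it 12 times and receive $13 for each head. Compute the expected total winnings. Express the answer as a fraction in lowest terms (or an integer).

273/2 dollars

E[#heads] = 12·7/8 = 21/2 (linearity over flips).
E[winnings] = 13·21/2 = 273/2.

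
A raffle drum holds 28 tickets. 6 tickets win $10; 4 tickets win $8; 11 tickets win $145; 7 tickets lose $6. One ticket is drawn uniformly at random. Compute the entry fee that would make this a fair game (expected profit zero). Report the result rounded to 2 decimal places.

$58.75

E[payout] = (6/28)·10 + (4/28)·8 + (11/28)·145 + (7/28)·(-6) = 235/4
Fair fee = E[payout] = 235/4 ≈ $58.75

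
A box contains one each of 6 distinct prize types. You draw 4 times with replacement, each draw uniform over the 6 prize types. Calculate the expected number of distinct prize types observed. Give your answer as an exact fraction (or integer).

671/216

Let Xⱼ=1 if type j appears at least once. P(Xⱼ=1) = 1 − ((6−1)/6)^4 = 671/1296.
E[#distinct] = 6·671/1296 = 671/216.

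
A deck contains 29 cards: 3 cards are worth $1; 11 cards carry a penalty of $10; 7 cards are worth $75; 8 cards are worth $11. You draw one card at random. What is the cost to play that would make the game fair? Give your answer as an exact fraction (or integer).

506/29 dollars

E[payout] = (3/29)·1 + (11/29)·(-10) + (7/29)·75 + (8/29)·11 = 506/29
Fair fee = E[payout] = 506/29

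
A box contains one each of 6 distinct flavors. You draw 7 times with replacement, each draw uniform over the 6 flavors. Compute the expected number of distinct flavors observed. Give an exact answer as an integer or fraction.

201811/46656

Let Xⱼ=1 if type j appears at least once. P(Xⱼ=1) = 1 − ((6−1)/6)^7 = 201811/279936.
E[#distinct] = 6·201811/279936 = 201811/46656.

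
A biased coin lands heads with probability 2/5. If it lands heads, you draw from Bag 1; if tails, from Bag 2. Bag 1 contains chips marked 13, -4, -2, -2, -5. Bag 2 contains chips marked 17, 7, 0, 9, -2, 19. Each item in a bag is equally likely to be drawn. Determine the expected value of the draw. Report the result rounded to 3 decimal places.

5.000

E[X | Bag 1] = (13 − 4 − 2 − 2 − 5)/5 = 0
E[X | Bag 2] = (17 + 7 + 0 + 9 − 2 + 19)/6 = 25/3
E[X] = (2/5)·0 + (3/5)·25/3 = 5 ≈ 5.000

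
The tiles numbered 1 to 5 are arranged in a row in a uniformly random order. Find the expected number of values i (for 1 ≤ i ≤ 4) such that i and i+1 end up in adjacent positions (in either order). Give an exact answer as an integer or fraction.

8/5

For each i ∈ {1,…,4}, let Xᵢ = 1 if i and i+1 are adjacent. P(Xᵢ=1) = 2·(5−1)!/5! = 2/5.
By linearity, E[ΣXᵢ] = (4)·(2/5) = 8/5.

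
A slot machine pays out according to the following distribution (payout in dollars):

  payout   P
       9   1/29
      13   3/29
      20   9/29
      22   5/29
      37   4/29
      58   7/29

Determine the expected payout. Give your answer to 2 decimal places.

$30.76

E[X] = (1/29)·9 + (3/29)·13 + (9/29)·20 + (5/29)·22 + (4/29)·37 + (7/29)·58
     = 892/29 ≈ 30.76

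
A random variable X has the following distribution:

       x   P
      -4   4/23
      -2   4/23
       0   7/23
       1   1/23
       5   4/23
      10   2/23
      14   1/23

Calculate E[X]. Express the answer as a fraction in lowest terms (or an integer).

31/23

E[X] = (4/23)·(-4) + (4/23)·(-2) + (7/23)·0 + (1/23)·1 + (4/23)·5 + (2/23)·10 + (1/23)·14
     = 31/23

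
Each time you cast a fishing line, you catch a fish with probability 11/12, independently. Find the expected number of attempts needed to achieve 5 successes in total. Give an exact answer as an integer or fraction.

60/11

By linearity (sum of 5 independent geometric waits), E[trials] = 5/p = 5/(11/12) = 60/11.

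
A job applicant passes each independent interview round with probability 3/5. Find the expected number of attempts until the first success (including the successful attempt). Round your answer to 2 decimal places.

1.67

For a geometric distribution, E[trials] = 1/p = 1/(3/5) = 5/3.
≈ 1.67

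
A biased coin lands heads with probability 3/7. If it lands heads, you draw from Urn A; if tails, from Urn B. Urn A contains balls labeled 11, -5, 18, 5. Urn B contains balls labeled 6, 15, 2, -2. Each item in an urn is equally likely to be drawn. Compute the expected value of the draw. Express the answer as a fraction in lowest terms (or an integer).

171/28

E[X | Urn A] = (11 − 5 + 18 + 5)/4 = 29/4
E[X | Urn B] = (6 + 15 + 2 − 2)/4 = 21/4
E[X] = (3/7)·29/4 + (4/7)·21/4 = 171/28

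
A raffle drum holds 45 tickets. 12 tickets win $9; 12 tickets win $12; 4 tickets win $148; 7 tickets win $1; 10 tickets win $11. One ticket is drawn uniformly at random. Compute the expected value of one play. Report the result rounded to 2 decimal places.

E[payout] = (12/45)·9 + (12/45)·12 + (4/45)·148 + (7/45)·1 + (10/45)·11 = 961/45
≈ $21.36

$21.36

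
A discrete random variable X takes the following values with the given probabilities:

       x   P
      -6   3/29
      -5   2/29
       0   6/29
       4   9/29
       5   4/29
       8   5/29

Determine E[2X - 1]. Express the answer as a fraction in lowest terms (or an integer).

E[2x-1] = (3/29)·(-13) + (2/29)·(-11) + (6/29)·(-1) + (9/29)·7 + (4/29)·9 + (5/29)·15
     = 107/29

107/29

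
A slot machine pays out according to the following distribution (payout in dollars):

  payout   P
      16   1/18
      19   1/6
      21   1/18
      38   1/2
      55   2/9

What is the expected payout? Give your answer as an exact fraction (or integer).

E[X] = (1/18)·16 + (1/6)·19 + (1/18)·21 + (1/2)·38 + (2/9)·55
     = 328/9

328/9 dollars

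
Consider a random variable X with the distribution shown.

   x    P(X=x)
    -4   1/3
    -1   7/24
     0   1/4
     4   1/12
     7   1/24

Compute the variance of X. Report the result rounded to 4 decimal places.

E[X] = (1/3)·(-4) + (7/24)·(-1) + (1/4)·0 + (1/12)·4 + (1/24)·7 = -1
E[X²] = (1/3)·16 + (7/24)·1 + (1/4)·0 + (1/12)·16 + (1/24)·49 = 9
Var(X) = 9 − (-1)² = 8 ≈ 8.0000

8.0000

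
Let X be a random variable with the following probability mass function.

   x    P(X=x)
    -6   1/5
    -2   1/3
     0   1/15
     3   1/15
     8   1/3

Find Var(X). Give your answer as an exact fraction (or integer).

E[X] = (1/5)·(-6) + (1/3)·(-2) + (1/15)·0 + (1/15)·3 + (1/3)·8 = 1
E[X²] = (1/5)·36 + (1/3)·4 + (1/15)·0 + (1/15)·9 + (1/3)·64 = 457/15
Var(X) = 457/15 − (1)² = 442/15

442/15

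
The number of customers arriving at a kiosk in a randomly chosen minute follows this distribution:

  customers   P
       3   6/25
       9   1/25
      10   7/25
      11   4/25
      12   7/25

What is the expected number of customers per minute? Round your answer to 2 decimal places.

9.00

E[X] = (6/25)·3 + (1/25)·9 + (7/25)·10 + (4/25)·11 + (7/25)·12
     = 9 ≈ 9.00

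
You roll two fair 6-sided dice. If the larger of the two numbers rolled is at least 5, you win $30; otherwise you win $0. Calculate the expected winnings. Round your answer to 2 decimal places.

E[payout] = (4/9)·0 + (5/9)·30 = 50/3
≈ $16.67

$16.67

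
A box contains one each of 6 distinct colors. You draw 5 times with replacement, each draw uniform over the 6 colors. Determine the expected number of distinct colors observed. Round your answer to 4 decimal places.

3.5887

Let Xⱼ=1 if type j appears at least once. P(Xⱼ=1) = 1 − ((6−1)/6)^5 = 4651/7776.
E[#distinct] = 6·4651/7776 = 4651/1296.
≈ 3.5887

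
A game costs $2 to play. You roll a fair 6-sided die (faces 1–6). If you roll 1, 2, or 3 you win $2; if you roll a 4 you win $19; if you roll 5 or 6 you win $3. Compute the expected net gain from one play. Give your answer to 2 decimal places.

E[payout] = (1/2)·2 + (1/3)·3 + (1/6)·19 = 31/6
Expected profit = 31/6 − 2 = 19/6 ≈ $3.17

$3.17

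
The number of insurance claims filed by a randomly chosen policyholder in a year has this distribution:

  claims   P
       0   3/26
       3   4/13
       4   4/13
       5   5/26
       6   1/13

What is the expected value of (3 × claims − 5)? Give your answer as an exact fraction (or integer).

149/26

E[3x-5] = (3/26)·(-5) + (4/13)·4 + (4/13)·7 + (5/26)·10 + (1/13)·13
     = 149/26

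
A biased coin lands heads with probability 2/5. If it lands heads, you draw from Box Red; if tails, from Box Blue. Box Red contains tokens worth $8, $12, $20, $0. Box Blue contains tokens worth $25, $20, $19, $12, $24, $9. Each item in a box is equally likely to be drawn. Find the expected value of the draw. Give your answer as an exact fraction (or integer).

149/10 dollars

E[X | Box Red] = (8 + 12 + 20 + 0)/4 = 10
E[X | Box Blue] = (25 + 20 + 19 + 12 + 24 + 9)/6 = 109/6
E[X] = (2/5)·10 + (3/5)·109/6 = 149/10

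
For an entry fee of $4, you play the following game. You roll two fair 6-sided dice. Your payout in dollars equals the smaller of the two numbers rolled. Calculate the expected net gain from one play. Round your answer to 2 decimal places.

Distribution of the smaller of the two numbers rolled: 1 w.p. 11/36, 2 w.p. 1/4, 3 w.p. 7/36, 4 w.p. 5/36, 5 w.p. 1/12, 6 w.p. 1/36
E[payout] = (11/36)·1 + (1/4)·2 + (7/36)·3 + (5/36)·4 + (1/12)·5 + (1/36)·6 = 91/36
Expected profit = 91/36 − 4 = -53/36 ≈ -$1.47

-$1.47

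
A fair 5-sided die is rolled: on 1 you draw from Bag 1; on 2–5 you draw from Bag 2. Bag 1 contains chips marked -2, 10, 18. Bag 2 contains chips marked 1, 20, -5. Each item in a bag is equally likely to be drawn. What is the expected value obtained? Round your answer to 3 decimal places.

6.000

E[X | Bag 1] = (-2 + 10 + 18)/3 = 26/3
E[X | Bag 2] = (1 + 20 − 5)/3 = 16/3
E[X] = (1/5)·26/3 + (4/5)·16/3 = 6 ≈ 6.000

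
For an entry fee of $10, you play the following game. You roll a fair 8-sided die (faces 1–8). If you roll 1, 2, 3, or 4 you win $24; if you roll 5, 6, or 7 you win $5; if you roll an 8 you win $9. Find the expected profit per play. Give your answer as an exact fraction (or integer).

E[payout] = (3/8)·5 + (1/8)·9 + (1/2)·24 = 15
Expected profit = 15 − 10 = 5

$5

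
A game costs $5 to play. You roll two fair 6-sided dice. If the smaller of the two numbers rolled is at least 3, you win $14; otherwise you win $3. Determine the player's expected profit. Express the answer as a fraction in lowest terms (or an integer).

E[payout] = (5/9)·3 + (4/9)·14 = 71/9
Expected profit = 71/9 − 5 = 26/9

26/9 dollars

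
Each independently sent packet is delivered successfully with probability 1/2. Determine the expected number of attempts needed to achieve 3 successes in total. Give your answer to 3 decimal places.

By linearity (sum of 3 independent geometric waits), E[trials] = 3/p = 3/(1/2) = 6.
≈ 6.000

6.000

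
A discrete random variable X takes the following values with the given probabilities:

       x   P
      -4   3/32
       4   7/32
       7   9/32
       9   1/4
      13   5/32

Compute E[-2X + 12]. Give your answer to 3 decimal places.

E[-2x+12] = (3/32)·20 + (7/32)·4 + (9/32)·(-2) + (1/4)·(-6) + (5/32)·(-14)
     = -3/2 ≈ -1.500

-1.500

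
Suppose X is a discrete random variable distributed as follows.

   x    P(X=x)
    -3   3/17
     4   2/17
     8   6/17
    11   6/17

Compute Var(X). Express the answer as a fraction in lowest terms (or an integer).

E[X] = (3/17)·(-3) + (2/17)·4 + (6/17)·8 + (6/17)·11 = 113/17
E[X²] = (3/17)·9 + (2/17)·16 + (6/17)·64 + (6/17)·121 = 1169/17
Var(X) = 1169/17 − (113/17)² = 7104/289

7104/289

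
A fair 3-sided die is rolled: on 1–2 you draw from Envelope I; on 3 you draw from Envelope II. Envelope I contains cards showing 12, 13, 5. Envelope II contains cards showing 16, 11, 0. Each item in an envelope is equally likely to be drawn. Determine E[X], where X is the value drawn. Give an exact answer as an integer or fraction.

E[X | Envelope I] = (12 + 13 + 5)/3 = 10
E[X | Envelope II] = (16 + 11 + 0)/3 = 9
E[X] = (2/3)·10 + (1/3)·9 = 29/3

29/3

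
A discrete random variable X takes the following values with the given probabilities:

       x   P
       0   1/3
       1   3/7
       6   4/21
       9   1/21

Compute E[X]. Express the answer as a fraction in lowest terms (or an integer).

E[X] = (1/3)·0 + (3/7)·1 + (4/21)·6 + (1/21)·9
     = 2

2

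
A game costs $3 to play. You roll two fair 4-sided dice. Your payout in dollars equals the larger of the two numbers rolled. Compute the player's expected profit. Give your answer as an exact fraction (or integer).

1/8 dollars

Distribution of the larger of the two numbers rolled: 1 w.p. 1/16, 2 w.p. 3/16, 3 w.p. 5/16, 4 w.p. 7/16
E[payout] = (1/16)·1 + (3/16)·2 + (5/16)·3 + (7/16)·4 = 25/8
Expected profit = 25/8 − 3 = 1/8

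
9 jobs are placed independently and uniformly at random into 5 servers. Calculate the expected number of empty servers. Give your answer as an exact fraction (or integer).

262144/390625

Let Xⱼ=1 if server j is empty. P(Xⱼ=1) = ((5-1)/5)^9 = 262144/1953125.
By linearity, E[#empty] = 5·262144/1953125 = 262144/390625.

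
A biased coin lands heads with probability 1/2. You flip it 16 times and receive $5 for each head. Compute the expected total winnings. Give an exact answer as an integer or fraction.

$40

E[#heads] = 16·1/2 = 8 (linearity over flips).
E[winnings] = 5·8 = 40.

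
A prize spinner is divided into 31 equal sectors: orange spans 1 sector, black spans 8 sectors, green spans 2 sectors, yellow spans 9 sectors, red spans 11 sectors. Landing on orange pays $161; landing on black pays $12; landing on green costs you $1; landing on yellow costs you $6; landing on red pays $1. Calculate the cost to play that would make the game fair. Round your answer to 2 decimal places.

E[payout] = (1/31)·161 + (8/31)·12 + (2/31)·(-1) + (9/31)·(-6) + (11/31)·1 = 212/31
Fair fee = E[payout] = 212/31 ≈ $6.84

$6.84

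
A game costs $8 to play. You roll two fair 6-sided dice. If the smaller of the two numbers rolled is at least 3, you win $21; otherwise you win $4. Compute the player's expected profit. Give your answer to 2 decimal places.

E[payout] = (5/9)·4 + (4/9)·21 = 104/9
Expected profit = 104/9 − 8 = 32/9 ≈ $3.56

$3.56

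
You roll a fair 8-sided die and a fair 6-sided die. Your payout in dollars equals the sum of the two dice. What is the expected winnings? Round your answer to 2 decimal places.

$8.00

Distribution of the sum of the two dice: 2 w.p. 1/48, 3 w.p. 1/24, 4 w.p. 1/16, 5 w.p. 1/12, 6 w.p. 5/48, 7 w.p. 1/8, …
E[payout] = (1/48)·2 + (1/24)·3 + (1/16)·4 + (1/12)·5 + (5/48)·6 + (1/8)·7 + (1/8)·8 + (1/8)·9 + (5/48)·10 + (1/12)·11 + (1/16)·12 + (1/24)·13 + (1/48)·14 = 8
≈ $8.00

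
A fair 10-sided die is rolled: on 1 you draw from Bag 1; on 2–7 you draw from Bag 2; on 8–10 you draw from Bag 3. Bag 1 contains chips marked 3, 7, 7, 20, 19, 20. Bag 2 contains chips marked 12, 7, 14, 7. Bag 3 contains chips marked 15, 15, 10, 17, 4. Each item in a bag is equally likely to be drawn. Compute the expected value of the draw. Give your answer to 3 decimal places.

10.927

E[X | Bag 1] = (3 + 7 + 7 + 20 + 19 + 20)/6 = 38/3
E[X | Bag 2] = (12 + 7 + 14 + 7)/4 = 10
E[X | Bag 3] = (15 + 15 + 10 + 17 + 4)/5 = 61/5
E[X] = (1/10)·38/3 + (3/5)·10 + (3/10)·61/5 = 1639/150 ≈ 10.927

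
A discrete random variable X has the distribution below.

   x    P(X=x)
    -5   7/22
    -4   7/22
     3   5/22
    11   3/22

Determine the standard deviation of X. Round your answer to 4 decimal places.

E[X] = -15/22, E[X²] = 695/22
Var(X) = E[X²] − (E[X])² = 695/22 − 225/484 = 15065/484
SD(X) = √(15065/484) ≈ 5.5791

5.5791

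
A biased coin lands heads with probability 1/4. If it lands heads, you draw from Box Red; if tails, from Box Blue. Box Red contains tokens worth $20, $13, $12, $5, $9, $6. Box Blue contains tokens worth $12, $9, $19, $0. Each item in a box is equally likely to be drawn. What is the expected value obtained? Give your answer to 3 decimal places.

E[X | Box Red] = (20 + 13 + 12 + 5 + 9 + 6)/6 = 65/6
E[X | Box Blue] = (12 + 9 + 19 + 0)/4 = 10
E[X] = (1/4)·65/6 + (3/4)·10 = 245/24 ≈ 10.208

$10.208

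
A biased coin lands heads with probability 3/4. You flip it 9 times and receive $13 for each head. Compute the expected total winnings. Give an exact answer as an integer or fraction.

351/4 dollars

E[#heads] = 9·3/4 = 27/4 (linearity over flips).
E[winnings] = 13·27/4 = 351/4.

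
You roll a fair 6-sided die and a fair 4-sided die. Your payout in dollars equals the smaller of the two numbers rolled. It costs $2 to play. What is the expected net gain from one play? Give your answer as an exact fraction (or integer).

Distribution of the smaller of the two numbers rolled: 1 w.p. 3/8, 2 w.p. 7/24, 3 w.p. 5/24, 4 w.p. 1/8
E[payout] = (3/8)·1 + (7/24)·2 + (5/24)·3 + (1/8)·4 = 25/12
Expected profit = 25/12 − 2 = 1/12

1/12 dollars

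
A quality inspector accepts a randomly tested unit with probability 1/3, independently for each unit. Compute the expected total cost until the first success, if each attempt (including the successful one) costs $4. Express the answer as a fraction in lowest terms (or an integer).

E[#attempts] = 1/p = 3; E[cost] = 4·3 = 12.

$12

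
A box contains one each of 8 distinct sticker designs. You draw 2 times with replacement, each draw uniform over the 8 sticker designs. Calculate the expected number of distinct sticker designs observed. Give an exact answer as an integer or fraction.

15/8

Let Xⱼ=1 if type j appears at least once. P(Xⱼ=1) = 1 − ((8−1)/8)^2 = 15/64.
E[#distinct] = 8·15/64 = 15/8.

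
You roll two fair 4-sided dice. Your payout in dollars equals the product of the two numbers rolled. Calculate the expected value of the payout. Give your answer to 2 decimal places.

Distribution of the product of the two numbers rolled: 1 w.p. 1/16, 2 w.p. 1/8, 3 w.p. 1/8, 4 w.p. 3/16, 6 w.p. 1/8, 8 w.p. 1/8, …
E[payout] = (1/16)·1 + (1/8)·2 + (1/8)·3 + (3/16)·4 + (1/8)·6 + (1/8)·8 + (1/16)·9 + (1/8)·12 + (1/16)·16 = 25/4
≈ $6.25

$6.25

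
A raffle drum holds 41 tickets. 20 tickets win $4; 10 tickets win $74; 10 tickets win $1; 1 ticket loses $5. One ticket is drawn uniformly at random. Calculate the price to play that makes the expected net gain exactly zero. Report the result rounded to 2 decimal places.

E[payout] = (20/41)·4 + (10/41)·74 + (10/41)·1 + (1/41)·(-5) = 825/41
Fair fee = E[payout] = 825/41 ≈ $20.12

$20.12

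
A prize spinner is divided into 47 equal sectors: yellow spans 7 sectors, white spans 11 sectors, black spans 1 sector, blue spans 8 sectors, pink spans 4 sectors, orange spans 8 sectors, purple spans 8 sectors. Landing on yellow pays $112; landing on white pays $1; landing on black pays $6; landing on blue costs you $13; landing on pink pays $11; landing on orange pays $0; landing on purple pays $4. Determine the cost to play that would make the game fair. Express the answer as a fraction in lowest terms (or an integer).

773/47 dollars

E[payout] = (7/47)·112 + (11/47)·1 + (1/47)·6 + (8/47)·(-13) + (4/47)·11 + (8/47)·0 + (8/47)·4 = 773/47
Fair fee = E[payout] = 773/47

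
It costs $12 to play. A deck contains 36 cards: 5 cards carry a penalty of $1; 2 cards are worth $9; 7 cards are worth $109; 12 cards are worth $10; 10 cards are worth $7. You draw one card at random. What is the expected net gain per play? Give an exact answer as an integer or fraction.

E[payout] = (5/36)·(-1) + (2/36)·9 + (7/36)·109 + (12/36)·10 + (10/36)·7 = 161/6
Expected profit = 161/6 − 12 = 89/6

89/6 dollars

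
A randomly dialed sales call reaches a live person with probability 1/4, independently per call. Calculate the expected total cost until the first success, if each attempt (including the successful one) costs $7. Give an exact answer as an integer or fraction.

E[#attempts] = 1/p = 4; E[cost] = 7·4 = 28.

$28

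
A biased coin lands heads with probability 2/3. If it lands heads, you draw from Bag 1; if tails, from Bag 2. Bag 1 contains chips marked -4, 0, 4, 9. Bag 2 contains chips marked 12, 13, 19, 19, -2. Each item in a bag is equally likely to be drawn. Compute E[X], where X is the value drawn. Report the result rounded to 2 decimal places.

5.57

E[X | Bag 1] = (-4 + 0 + 4 + 9)/4 = 9/4
E[X | Bag 2] = (12 + 13 + 19 + 19 − 2)/5 = 61/5
E[X] = (2/3)·9/4 + (1/3)·61/5 = 167/30 ≈ 5.57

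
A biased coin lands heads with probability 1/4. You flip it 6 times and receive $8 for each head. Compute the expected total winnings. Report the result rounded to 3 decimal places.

E[#heads] = 6·1/4 = 3/2 (linearity over flips).
E[winnings] = 8·3/2 = 12.
≈ 12.000

$12.000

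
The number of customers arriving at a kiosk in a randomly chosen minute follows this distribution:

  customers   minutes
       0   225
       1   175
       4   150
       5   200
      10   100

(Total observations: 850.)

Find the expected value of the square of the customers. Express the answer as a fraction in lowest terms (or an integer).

Total = 850, so P(customers=0) = 225/850, etc.
E[X²] = (9/34)·0 + (7/34)·1 + (3/17)·16 + (4/17)·25 + (2/17)·100
     = 703/34

703/34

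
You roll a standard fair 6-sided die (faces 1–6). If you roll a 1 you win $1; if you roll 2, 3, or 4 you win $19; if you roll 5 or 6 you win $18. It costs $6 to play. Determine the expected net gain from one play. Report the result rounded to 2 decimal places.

E[payout] = (1/6)·1 + (1/3)·18 + (1/2)·19 = 47/3
Expected profit = 47/3 − 6 = 29/3 ≈ $9.67

$9.67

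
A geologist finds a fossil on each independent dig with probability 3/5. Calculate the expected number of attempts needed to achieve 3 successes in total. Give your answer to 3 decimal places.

By linearity (sum of 3 independent geometric waits), E[trials] = 3/p = 3/(3/5) = 5.
≈ 5.000

5.000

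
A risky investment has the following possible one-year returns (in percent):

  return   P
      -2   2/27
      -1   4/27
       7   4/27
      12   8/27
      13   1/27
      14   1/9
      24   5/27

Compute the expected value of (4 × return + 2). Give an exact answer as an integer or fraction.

E[4x+2] = (2/27)·(-6) + (4/27)·(-2) + (4/27)·30 + (8/27)·50 + (1/27)·54 + (1/9)·58 + (5/27)·98
     = 406/9

406/9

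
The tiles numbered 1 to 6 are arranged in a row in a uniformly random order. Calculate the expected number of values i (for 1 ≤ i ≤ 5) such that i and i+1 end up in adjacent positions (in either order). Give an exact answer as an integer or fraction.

For each i ∈ {1,…,5}, let Xᵢ = 1 if i and i+1 are adjacent. P(Xᵢ=1) = 2·(6−1)!/6! = 2/6.
By linearity, E[ΣXᵢ] = (5)·(2/6) = 5/3.

5/3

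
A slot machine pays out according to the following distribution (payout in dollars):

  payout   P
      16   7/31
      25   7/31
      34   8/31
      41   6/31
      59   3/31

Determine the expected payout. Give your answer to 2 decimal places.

E[X] = (7/31)·16 + (7/31)·25 + (8/31)·34 + (6/31)·41 + (3/31)·59
     = 982/31 ≈ 31.68

$31.68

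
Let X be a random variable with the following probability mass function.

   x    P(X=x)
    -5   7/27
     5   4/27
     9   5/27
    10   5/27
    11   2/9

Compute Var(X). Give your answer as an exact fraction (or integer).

30146/729

E[X] = (7/27)·(-5) + (4/27)·5 + (5/27)·9 + (5/27)·10 + (2/9)·11 = 146/27
E[X²] = (7/27)·25 + (4/27)·25 + (5/27)·81 + (5/27)·100 + (2/9)·121 = 1906/27
Var(X) = 1906/27 − (146/27)² = 30146/729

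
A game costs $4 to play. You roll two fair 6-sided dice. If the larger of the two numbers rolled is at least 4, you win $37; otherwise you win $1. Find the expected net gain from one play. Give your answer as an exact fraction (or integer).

E[payout] = (1/4)·1 + (3/4)·37 = 28
Expected profit = 28 − 4 = 24

$24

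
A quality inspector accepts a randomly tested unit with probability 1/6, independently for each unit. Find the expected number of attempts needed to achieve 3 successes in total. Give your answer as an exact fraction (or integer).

By linearity (sum of 3 independent geometric waits), E[trials] = 3/p = 3/(1/6) = 18.

18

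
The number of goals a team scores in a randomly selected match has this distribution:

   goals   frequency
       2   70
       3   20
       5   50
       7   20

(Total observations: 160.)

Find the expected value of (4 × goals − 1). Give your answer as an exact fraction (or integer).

55/4

Total = 160, so P(goals=2) = 70/160, etc.
E[4x-1] = (7/16)·7 + (1/8)·11 + (5/16)·19 + (1/8)·27
     = 55/4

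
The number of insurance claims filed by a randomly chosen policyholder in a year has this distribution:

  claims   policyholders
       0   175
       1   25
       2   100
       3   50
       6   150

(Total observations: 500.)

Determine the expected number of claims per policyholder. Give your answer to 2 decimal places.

2.55

Total = 500, so P(claims=0) = 175/500, etc.
E[X] = (7/20)·0 + (1/20)·1 + (1/5)·2 + (1/10)·3 + (3/10)·6
     = 51/20 ≈ 2.55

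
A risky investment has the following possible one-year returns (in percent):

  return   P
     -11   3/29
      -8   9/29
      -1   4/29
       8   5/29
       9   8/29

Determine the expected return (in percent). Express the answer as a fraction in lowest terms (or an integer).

E[X] = (3/29)·(-11) + (9/29)·(-8) + (4/29)·(-1) + (5/29)·8 + (8/29)·9
     = 3/29

3/29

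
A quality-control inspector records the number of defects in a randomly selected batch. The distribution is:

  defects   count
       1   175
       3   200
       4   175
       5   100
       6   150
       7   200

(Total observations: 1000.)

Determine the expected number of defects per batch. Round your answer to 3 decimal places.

Total = 1000, so P(defects=1) = 175/1000, etc.
E[X] = (7/40)·1 + (1/5)·3 + (7/40)·4 + (1/10)·5 + (3/20)·6 + (1/5)·7
     = 171/40 ≈ 4.275

4.275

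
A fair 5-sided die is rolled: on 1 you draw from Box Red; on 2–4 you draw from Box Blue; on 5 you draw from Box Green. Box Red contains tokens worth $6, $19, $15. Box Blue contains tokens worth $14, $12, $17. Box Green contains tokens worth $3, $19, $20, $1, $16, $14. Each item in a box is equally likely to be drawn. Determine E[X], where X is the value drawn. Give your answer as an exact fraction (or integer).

137/10 dollars

E[X | Box Red] = (6 + 19 + 15)/3 = 40/3
E[X | Box Blue] = (14 + 12 + 17)/3 = 43/3
E[X | Box Green] = (3 + 19 + 20 + 1 + 16 + 14)/6 = 73/6
E[X] = (1/5)·40/3 + (3/5)·43/3 + (1/5)·73/6 = 137/10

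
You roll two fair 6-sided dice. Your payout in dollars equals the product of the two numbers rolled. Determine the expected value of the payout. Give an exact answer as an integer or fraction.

Distribution of the product of the two numbers rolled: 1 w.p. 1/36, 2 w.p. 1/18, 3 w.p. 1/18, 4 w.p. 1/12, 5 w.p. 1/18, 6 w.p. 1/9, …
E[payout] = (1/36)·1 + (1/18)·2 + (1/18)·3 + (1/12)·4 + (1/18)·5 + (1/9)·6 + (1/18)·8 + (1/36)·9 + (1/18)·10 + (1/9)·12 + (1/18)·15 + (1/36)·16 + (1/18)·18 + (1/18)·20 + (1/18)·24 + (1/36)·25 + (1/18)·30 + (1/36)·36 = 49/4

49/4 dollars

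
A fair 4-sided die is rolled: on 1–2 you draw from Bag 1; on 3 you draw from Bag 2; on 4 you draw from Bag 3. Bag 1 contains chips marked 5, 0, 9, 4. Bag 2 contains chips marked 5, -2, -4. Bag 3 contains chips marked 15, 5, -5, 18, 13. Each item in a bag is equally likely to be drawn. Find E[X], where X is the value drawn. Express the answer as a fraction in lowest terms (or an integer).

67/15

E[X | Bag 1] = (5 + 0 + 9 + 4)/4 = 9/2
E[X | Bag 2] = (5 − 2 − 4)/3 = -1/3
E[X | Bag 3] = (15 + 5 − 5 + 18 + 13)/5 = 46/5
E[X] = (1/2)·9/2 + (1/4)·(-1/3) + (1/4)·46/5 = 67/15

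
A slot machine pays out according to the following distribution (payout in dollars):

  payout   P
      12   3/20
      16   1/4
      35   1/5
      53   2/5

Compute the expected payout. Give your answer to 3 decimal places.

E[X] = (3/20)·12 + (1/4)·16 + (1/5)·35 + (2/5)·53
     = 34 ≈ 34.000

$34.000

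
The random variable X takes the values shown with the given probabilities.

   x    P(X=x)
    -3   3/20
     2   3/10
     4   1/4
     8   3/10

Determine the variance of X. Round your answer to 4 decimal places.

13.1475

E[X] = (3/20)·(-3) + (3/10)·2 + (1/4)·4 + (3/10)·8 = 71/20
E[X²] = (3/20)·9 + (3/10)·4 + (1/4)·16 + (3/10)·64 = 103/4
Var(X) = 103/4 − (71/20)² = 5259/400 ≈ 13.1475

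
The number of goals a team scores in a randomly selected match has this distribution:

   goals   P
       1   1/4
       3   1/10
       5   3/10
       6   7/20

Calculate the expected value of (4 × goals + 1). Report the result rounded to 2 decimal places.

17.60

E[4x+1] = (1/4)·5 + (1/10)·13 + (3/10)·21 + (7/20)·25
     = 88/5 ≈ 17.60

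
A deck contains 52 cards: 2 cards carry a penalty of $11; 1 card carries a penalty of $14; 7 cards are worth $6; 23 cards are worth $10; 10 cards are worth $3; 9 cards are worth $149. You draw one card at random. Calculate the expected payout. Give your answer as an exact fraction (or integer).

1607/52 dollars

E[payout] = (2/52)·(-11) + (1/52)·(-14) + (7/52)·6 + (23/52)·10 + (10/52)·3 + (9/52)·149 = 1607/52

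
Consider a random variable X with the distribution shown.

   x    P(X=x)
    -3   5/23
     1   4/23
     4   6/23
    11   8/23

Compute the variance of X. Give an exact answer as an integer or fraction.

E[X] = (5/23)·(-3) + (4/23)·1 + (6/23)·4 + (8/23)·11 = 101/23
E[X²] = (5/23)·9 + (4/23)·1 + (6/23)·16 + (8/23)·121 = 1113/23
Var(X) = 1113/23 − (101/23)² = 15398/529

15398/529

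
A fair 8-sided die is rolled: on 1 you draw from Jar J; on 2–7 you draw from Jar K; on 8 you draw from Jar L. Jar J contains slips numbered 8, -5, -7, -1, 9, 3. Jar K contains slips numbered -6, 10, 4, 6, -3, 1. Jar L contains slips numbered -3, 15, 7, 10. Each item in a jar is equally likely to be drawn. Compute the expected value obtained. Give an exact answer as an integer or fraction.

245/96

E[X | Jar J] = (8 − 5 − 7 − 1 + 9 + 3)/6 = 7/6
E[X | Jar K] = (-6 + 10 + 4 + 6 − 3 + 1)/6 = 2
E[X | Jar L] = (-3 + 15 + 7 + 10)/4 = 29/4
E[X] = (1/8)·7/6 + (3/4)·2 + (1/8)·29/4 = 245/96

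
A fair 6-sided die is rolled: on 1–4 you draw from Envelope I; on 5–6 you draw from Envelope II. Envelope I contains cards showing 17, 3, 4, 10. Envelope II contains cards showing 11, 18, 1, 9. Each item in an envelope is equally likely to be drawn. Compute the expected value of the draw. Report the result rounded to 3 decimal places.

8.917

E[X | Envelope I] = (17 + 3 + 4 + 10)/4 = 17/2
E[X | Envelope II] = (11 + 18 + 1 + 9)/4 = 39/4
E[X] = (2/3)·17/2 + (1/3)·39/4 = 107/12 ≈ 8.917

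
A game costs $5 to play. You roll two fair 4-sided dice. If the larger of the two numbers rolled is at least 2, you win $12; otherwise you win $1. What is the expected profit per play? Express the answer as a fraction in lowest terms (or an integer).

101/16 dollars

E[payout] = (1/16)·1 + (15/16)·12 = 181/16
Expected profit = 181/16 − 5 = 101/16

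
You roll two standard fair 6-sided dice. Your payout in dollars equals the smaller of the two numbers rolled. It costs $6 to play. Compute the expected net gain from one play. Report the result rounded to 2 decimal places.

Distribution of the smaller of the two numbers rolled: 1 w.p. 11/36, 2 w.p. 1/4, 3 w.p. 7/36, 4 w.p. 5/36, 5 w.p. 1/12, 6 w.p. 1/36
E[payout] = (11/36)·1 + (1/4)·2 + (7/36)·3 + (5/36)·4 + (1/12)·5 + (1/36)·6 = 91/36
Expected profit = 91/36 − 6 = -125/36 ≈ -$3.47

-$3.47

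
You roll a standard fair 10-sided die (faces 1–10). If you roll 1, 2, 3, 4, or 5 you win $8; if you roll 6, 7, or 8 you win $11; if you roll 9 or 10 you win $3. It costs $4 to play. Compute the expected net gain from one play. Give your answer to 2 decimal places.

E[payout] = (1/5)·3 + (1/2)·8 + (3/10)·11 = 79/10
Expected profit = 79/10 − 4 = 39/10 ≈ $3.90

$3.90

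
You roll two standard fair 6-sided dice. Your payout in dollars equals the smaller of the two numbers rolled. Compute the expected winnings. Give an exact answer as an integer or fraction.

Distribution of the smaller of the two numbers rolled: 1 w.p. 11/36, 2 w.p. 1/4, 3 w.p. 7/36, 4 w.p. 5/36, 5 w.p. 1/12, 6 w.p. 1/36
E[payout] = (11/36)·1 + (1/4)·2 + (7/36)·3 + (5/36)·4 + (1/12)·5 + (1/36)·6 = 91/36

91/36 dollars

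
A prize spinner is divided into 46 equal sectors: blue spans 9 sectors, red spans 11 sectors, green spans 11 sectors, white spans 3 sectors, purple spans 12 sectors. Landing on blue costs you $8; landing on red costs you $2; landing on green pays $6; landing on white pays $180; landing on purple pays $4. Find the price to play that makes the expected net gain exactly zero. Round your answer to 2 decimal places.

$12.17

E[payout] = (9/46)·(-8) + (11/46)·(-2) + (11/46)·6 + (3/46)·180 + (12/46)·4 = 280/23
Fair fee = E[payout] = 280/23 ≈ $12.17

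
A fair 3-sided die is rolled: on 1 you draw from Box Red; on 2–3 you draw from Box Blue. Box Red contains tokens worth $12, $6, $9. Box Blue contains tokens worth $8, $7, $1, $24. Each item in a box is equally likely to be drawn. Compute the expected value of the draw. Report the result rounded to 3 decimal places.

$9.667

E[X | Box Red] = (12 + 6 + 9)/3 = 9
E[X | Box Blue] = (8 + 7 + 1 + 24)/4 = 10
E[X] = (1/3)·9 + (2/3)·10 = 29/3 ≈ 9.667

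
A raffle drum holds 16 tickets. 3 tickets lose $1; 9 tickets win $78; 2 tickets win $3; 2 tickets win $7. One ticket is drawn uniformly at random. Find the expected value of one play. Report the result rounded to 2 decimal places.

E[payout] = (3/16)·(-1) + (9/16)·78 + (2/16)·3 + (2/16)·7 = 719/16
≈ $44.94

$44.94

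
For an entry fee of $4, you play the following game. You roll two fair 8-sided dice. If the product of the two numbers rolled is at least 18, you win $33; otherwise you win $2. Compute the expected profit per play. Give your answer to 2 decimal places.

$12.53

E[payout] = (17/32)·2 + (15/32)·33 = 529/32
Expected profit = 529/32 − 4 = 401/32 ≈ $12.53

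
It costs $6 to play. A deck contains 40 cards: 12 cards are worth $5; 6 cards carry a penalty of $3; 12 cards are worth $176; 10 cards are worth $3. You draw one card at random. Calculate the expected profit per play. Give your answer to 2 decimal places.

E[payout] = (12/40)·5 + (6/40)·(-3) + (12/40)·176 + (10/40)·3 = 273/5
Expected profit = 273/5 − 6 = 243/5 ≈ $48.60

$48.60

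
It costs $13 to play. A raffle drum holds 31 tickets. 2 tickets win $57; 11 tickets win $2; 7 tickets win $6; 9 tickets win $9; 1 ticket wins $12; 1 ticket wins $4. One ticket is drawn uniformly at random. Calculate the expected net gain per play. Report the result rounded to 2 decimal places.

-$4.13

E[payout] = (2/31)·57 + (11/31)·2 + (7/31)·6 + (9/31)·9 + (1/31)·12 + (1/31)·4 = 275/31
Expected profit = 275/31 − 13 = -128/31 ≈ -$4.13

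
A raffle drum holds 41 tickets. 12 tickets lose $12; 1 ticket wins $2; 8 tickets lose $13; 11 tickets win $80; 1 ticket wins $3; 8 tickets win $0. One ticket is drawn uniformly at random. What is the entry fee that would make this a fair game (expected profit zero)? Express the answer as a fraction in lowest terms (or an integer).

637/41 dollars

E[payout] = (12/41)·(-12) + (1/41)·2 + (8/41)·(-13) + (11/41)·80 + (1/41)·3 + (8/41)·0 = 637/41
Fair fee = E[payout] = 637/41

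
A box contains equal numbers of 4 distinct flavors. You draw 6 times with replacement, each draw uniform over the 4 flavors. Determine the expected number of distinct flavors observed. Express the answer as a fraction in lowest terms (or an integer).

Let Xⱼ=1 if type j appears at least once. P(Xⱼ=1) = 1 − ((4−1)/4)^6 = 3367/4096.
E[#distinct] = 4·3367/4096 = 3367/1024.

3367/1024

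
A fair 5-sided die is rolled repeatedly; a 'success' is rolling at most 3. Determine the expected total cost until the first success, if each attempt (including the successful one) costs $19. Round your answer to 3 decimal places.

E[#attempts] = 1/p = 5/3; E[cost] = 19·5/3 = 95/3.
≈ 31.667

$31.667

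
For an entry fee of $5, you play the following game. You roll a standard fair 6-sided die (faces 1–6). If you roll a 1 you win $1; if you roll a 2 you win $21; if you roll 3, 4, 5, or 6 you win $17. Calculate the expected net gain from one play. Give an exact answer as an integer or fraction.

$10

E[payout] = (1/6)·1 + (2/3)·17 + (1/6)·21 = 15
Expected profit = 15 − 5 = 10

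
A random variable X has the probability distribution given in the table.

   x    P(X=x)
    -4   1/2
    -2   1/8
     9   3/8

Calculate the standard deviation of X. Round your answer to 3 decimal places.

6.133

E[X] = 9/8, E[X²] = 311/8
Var(X) = E[X²] − (E[X])² = 311/8 − 81/64 = 2407/64
SD(X) = √(2407/64) ≈ 6.133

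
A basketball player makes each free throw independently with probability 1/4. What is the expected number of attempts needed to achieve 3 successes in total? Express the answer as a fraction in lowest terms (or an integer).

12

By linearity (sum of 3 independent geometric waits), E[trials] = 3/p = 3/(1/4) = 12.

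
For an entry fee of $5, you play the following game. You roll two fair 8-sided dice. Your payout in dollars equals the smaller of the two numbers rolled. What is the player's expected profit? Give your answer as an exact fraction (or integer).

Distribution of the smaller of the two numbers rolled: 1 w.p. 15/64, 2 w.p. 13/64, 3 w.p. 11/64, 4 w.p. 9/64, 5 w.p. 7/64, 6 w.p. 5/64, …
E[payout] = (15/64)·1 + (13/64)·2 + (11/64)·3 + (9/64)·4 + (7/64)·5 + (5/64)·6 + (3/64)·7 + (1/64)·8 = 51/16
Expected profit = 51/16 − 5 = -29/16

-29/16 dollars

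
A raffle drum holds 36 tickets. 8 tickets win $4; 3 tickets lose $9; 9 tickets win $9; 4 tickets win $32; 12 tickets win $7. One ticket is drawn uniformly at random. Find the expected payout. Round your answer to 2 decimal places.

$8.28

E[payout] = (8/36)·4 + (3/36)·(-9) + (9/36)·9 + (4/36)·32 + (12/36)·7 = 149/18
≈ $8.28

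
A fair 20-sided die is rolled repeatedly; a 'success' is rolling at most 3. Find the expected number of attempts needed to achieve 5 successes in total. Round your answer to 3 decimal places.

By linearity (sum of 5 independent geometric waits), E[trials] = 5/p = 5/(3/20) = 100/3.
≈ 33.333

33.333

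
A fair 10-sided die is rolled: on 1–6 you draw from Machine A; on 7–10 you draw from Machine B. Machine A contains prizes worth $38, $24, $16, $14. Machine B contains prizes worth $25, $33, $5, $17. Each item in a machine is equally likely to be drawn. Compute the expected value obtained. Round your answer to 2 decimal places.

E[X | Machine A] = (38 + 24 + 16 + 14)/4 = 23
E[X | Machine B] = (25 + 33 + 5 + 17)/4 = 20
E[X] = (3/5)·23 + (2/5)·20 = 109/5 ≈ 21.80

$21.80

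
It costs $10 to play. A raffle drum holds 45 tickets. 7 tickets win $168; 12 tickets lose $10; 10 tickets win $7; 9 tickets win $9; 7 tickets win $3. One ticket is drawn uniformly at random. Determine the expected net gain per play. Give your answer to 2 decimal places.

$17.29

E[payout] = (7/45)·168 + (12/45)·(-10) + (10/45)·7 + (9/45)·9 + (7/45)·3 = 1228/45
Expected profit = 1228/45 − 10 = 778/45 ≈ $17.29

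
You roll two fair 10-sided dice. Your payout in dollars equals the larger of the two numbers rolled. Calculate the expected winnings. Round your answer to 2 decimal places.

Distribution of the larger of the two numbers rolled: 1 w.p. 1/100, 2 w.p. 3/100, 3 w.p. 1/20, 4 w.p. 7/100, 5 w.p. 9/100, 6 w.p. 11/100, …
E[payout] = (1/100)·1 + (3/100)·2 + (1/20)·3 + (7/100)·4 + (9/100)·5 + (11/100)·6 + (13/100)·7 + (3/20)·8 + (17/100)·9 + (19/100)·10 = 143/20
≈ $7.15

$7.15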